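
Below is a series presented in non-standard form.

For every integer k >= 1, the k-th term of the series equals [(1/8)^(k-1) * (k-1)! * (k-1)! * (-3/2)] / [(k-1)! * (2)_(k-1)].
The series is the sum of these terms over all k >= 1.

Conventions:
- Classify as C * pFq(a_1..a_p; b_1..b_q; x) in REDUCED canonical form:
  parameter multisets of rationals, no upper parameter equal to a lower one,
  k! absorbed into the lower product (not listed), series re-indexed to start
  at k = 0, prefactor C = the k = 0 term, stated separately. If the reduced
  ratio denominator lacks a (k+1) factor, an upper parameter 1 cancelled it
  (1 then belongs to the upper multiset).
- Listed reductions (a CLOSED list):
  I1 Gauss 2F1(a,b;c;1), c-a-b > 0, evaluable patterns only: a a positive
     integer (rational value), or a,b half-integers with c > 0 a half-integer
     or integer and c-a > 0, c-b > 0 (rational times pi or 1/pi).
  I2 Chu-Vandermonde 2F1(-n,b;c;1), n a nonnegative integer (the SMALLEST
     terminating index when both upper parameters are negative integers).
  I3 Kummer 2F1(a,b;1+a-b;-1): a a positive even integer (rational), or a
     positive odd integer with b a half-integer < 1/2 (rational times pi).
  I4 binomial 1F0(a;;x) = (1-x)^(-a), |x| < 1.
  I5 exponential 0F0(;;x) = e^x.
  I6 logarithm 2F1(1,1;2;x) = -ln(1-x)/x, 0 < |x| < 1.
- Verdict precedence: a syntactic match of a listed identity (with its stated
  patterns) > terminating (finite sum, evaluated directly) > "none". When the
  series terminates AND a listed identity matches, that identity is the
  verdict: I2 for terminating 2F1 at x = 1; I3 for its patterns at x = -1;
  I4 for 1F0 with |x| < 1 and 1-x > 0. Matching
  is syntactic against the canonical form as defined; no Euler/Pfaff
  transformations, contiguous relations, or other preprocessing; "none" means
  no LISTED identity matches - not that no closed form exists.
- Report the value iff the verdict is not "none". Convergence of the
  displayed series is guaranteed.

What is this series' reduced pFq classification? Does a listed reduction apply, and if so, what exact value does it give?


Classification (C = -3/2): 2F1 with upper {1, 1}, lower {2}, argument x = 1/8. Verdict: logarithm (I6) matches (the logarithm: parameters (1,1;2), x = 1/8). Exact value: 12 * ln(7/8).

First insight: t_0 = -3/2 here, and the factorial ratio (C = -3/2) (k+a-1)!/(a-1)! is a rising factorial (a)_k.
Consecutive-term ratio: r(k) = (1/8) * (k+1) (k+1) / [(k+2) (k+1)] - rational in k, leading ratio (1/8); with t_0 = -3/2, classification follows.


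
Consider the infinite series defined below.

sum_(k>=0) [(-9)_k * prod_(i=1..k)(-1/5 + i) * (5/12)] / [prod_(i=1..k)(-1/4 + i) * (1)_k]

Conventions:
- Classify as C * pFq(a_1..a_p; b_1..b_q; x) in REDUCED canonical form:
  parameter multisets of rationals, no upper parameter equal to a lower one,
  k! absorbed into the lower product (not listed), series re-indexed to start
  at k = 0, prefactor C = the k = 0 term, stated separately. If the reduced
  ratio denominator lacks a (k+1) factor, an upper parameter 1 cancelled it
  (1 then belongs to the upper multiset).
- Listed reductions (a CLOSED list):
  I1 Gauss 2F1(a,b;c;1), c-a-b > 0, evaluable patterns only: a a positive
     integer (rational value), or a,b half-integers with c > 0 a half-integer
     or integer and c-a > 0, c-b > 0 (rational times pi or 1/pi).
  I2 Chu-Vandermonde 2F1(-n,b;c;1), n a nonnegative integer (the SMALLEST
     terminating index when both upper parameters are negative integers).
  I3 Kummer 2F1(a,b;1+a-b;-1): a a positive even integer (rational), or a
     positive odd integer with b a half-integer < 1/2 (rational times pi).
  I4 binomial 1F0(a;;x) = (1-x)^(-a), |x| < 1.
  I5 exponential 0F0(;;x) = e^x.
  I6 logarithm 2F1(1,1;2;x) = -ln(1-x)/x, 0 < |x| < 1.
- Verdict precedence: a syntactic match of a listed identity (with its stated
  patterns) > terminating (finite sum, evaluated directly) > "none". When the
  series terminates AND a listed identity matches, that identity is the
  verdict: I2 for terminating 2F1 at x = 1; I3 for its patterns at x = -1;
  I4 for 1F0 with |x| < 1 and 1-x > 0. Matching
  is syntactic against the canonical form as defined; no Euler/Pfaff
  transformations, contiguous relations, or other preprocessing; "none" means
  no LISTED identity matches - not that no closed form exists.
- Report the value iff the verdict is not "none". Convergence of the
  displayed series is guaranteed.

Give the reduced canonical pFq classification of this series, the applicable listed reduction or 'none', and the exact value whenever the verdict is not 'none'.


x = 1 here; the reduced form reads 2F1, upper {-9, 4/5}, lower {3/4}, C = 5/12. Verdict (x = 1): Vandermonde's identity (I2) applies (terminating 2F1 at x = 1 with n = 9, b = 4/5, c = 3/4). Value: -7588606727/1754648437500.

Structural cue: from the first term 5/12: the lower running product (C = 5/12, x = 1) is a rising factorial.
Ratio: r(k) = 1 * (k-9) (k+4/5) / [(k+3/4) (k+1)] - rational in k, leading ratio 1; with t_0 = 5/12, classification follows.


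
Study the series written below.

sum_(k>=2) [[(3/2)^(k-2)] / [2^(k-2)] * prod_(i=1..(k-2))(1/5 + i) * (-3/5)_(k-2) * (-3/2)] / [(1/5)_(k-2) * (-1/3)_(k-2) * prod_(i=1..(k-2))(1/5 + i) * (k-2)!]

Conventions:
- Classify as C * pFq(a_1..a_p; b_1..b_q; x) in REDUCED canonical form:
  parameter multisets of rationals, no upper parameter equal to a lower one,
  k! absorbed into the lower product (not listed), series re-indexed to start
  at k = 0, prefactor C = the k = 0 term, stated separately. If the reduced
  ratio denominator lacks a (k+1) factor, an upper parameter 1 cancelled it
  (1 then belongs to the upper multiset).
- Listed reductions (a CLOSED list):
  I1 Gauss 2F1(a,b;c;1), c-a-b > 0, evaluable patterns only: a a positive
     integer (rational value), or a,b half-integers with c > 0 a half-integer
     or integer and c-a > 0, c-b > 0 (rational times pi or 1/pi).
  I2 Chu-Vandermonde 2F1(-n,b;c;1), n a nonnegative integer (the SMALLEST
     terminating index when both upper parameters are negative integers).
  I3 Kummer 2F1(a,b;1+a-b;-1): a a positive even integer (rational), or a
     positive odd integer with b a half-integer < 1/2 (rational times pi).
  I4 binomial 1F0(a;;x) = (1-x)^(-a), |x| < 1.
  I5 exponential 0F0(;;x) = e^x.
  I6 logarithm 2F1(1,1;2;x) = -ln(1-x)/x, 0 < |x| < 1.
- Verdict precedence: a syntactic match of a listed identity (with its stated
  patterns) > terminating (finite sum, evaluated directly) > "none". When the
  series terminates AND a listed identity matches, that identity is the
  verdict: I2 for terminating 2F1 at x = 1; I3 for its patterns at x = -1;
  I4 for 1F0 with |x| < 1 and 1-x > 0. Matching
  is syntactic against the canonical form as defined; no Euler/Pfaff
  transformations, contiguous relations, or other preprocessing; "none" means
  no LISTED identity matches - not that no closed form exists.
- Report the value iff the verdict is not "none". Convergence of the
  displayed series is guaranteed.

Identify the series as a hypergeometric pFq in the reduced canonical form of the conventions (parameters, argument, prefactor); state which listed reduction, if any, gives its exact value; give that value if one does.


Canonical form: C = -3/2 times 1F2 with upper {-3/5}, lower {-1/3, 1/5}, x = 3/4. Verdict: none - this 1F2 at x = 3/4 matches no listed pattern, and upper {-3/5} holds no stopper.

Key step: t_0 being -3/2, the parameter 6/5 appears in both the upper and lower lists and cancels.
Consecutive-term ratio: r(k) = (3/4) * (k-3/5) / [(k-1/3) (k+1/5) (k+1)] - rational in k. x = (3/4); t_0 = -3/2; negate the roots.


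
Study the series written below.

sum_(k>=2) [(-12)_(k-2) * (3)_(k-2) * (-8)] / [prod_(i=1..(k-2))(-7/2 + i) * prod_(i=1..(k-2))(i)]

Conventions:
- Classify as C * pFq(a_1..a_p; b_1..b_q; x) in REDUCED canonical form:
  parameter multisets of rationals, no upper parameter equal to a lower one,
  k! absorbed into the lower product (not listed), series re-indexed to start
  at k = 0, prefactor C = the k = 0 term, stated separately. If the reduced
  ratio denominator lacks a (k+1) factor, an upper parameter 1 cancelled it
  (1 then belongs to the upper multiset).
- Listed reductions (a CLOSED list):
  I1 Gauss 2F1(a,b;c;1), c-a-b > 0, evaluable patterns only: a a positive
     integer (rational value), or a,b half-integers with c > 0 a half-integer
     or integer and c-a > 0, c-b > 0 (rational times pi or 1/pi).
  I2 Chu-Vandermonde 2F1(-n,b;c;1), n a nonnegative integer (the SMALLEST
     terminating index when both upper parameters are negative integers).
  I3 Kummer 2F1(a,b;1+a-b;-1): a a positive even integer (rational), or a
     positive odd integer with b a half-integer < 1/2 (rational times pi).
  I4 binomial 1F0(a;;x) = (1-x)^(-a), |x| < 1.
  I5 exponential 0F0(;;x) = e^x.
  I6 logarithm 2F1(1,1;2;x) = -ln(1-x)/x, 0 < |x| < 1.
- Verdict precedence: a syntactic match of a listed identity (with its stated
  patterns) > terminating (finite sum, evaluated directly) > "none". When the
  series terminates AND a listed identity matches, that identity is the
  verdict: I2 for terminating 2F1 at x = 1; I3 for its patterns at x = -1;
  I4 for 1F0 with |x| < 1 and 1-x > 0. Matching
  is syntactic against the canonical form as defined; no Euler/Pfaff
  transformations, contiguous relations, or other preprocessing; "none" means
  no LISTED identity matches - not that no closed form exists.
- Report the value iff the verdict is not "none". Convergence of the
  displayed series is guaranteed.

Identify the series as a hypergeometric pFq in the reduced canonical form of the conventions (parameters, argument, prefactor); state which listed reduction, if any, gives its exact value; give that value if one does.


With C = -8: the canonical form is 2F1(-12, 3; -5/2; 1). Verdict: Vandermonde's identity (I2) applies (terminating 2F1 at x = 1 with n = 12, b = 3, c = -5/2). Sum: 1848/1105.

First insight: with t_0 = -8, the product of the first k integers (C = -8, x = 1) is k!.
Adjacent-term ratio: r(k) = 1 * (k-12) (k+3) / [(k-5/2) (k+1)] - poly over poly, x = 1 from leading terms; C = -8 at k = 0.


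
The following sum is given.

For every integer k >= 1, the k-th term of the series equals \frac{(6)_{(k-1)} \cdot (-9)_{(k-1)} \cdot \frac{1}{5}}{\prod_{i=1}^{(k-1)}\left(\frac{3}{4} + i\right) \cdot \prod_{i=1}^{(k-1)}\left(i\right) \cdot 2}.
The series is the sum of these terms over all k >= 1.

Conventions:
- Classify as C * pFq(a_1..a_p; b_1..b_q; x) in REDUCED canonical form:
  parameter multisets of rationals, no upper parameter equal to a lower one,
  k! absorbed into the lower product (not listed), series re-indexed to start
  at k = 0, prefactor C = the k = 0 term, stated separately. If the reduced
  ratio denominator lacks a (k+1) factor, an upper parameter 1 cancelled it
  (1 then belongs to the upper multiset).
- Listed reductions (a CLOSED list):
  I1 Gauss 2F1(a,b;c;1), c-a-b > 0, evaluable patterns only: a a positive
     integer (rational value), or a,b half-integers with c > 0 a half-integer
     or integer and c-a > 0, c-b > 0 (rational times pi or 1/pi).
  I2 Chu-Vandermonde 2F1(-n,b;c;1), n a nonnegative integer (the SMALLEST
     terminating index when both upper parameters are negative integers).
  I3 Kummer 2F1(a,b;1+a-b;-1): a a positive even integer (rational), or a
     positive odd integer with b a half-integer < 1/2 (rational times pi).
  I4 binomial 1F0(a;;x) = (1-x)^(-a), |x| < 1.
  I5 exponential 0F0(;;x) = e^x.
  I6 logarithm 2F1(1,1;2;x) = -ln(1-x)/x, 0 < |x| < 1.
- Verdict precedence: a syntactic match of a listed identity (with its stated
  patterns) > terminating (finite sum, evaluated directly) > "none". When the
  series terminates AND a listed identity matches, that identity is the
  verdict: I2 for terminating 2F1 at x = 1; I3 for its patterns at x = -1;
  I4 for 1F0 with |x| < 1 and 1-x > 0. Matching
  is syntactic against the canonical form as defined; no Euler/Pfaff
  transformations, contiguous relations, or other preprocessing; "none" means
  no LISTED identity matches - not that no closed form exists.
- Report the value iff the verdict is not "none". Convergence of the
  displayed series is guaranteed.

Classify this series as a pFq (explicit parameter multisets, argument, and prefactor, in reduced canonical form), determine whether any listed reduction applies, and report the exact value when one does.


Prefactor \frac{1}{10}, argument 1: 2F1 with upper {-9, 6} over lower {\frac{7}{4}}. Verdict: the Chu-Vandermonde identity I2 fires (terminating 2F1 at x = 1 with n = 9, b = 6, c = \frac{7}{4}). Value: -\frac{17}{2844870}.

The tell: t_0 being \frac{1}{10}, the product of the first k integers (C = 1/10) is k!.
Adjacent-term ratio: r(k) = 1 * (k-9) (k+6) / [(k+\frac{7}{4}) (k+1)] - rational in k, leading ratio 1; with t_0 = \frac{1}{10}, classification follows.


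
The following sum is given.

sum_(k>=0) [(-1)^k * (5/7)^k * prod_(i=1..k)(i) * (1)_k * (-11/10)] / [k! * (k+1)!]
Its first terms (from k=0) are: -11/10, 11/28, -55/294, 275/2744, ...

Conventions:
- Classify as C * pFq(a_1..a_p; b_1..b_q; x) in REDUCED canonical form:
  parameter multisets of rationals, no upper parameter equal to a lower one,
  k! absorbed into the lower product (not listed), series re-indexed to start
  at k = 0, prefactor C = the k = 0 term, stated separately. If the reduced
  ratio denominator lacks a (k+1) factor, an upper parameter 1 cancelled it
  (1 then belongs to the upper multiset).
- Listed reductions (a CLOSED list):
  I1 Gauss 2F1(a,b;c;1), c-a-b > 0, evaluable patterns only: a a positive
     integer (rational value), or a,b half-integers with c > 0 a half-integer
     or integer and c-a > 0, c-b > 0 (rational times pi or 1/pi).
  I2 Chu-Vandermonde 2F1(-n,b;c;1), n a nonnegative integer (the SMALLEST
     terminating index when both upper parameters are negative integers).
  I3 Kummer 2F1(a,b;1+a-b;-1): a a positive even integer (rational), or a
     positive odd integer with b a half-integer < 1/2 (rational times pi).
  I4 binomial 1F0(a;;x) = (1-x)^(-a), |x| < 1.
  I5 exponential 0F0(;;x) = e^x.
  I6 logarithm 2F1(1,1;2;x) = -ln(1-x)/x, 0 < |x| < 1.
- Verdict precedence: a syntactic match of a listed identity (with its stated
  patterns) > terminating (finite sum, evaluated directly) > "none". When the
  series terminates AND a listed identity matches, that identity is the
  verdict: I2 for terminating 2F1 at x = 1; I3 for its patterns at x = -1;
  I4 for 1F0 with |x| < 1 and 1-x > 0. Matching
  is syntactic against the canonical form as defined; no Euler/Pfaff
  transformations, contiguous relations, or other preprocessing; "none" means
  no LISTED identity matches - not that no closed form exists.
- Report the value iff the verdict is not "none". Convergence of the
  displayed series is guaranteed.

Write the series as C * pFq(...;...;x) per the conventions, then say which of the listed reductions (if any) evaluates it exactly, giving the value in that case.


First insight: t_0 being -11/10, the denominator's factorial ratio (C = -11/10) is a lower Pochhammer.
Adjacent-term ratio: r(k) = (-5/7) * (k+1) (k+1) / [(k+2) (k+1)] - poly over poly, x = (-5/7) from leading terms; C = -11/10 at k = 0.

At argument -5/7: a 2F1 with upper {1, 1}, lower {2}, scaled by C = -11/10. Verdict: logarithm (I6) matches (the logarithm: parameters (1,1;2), x = -5/7). Value: (-77/50) * ln(12/7).


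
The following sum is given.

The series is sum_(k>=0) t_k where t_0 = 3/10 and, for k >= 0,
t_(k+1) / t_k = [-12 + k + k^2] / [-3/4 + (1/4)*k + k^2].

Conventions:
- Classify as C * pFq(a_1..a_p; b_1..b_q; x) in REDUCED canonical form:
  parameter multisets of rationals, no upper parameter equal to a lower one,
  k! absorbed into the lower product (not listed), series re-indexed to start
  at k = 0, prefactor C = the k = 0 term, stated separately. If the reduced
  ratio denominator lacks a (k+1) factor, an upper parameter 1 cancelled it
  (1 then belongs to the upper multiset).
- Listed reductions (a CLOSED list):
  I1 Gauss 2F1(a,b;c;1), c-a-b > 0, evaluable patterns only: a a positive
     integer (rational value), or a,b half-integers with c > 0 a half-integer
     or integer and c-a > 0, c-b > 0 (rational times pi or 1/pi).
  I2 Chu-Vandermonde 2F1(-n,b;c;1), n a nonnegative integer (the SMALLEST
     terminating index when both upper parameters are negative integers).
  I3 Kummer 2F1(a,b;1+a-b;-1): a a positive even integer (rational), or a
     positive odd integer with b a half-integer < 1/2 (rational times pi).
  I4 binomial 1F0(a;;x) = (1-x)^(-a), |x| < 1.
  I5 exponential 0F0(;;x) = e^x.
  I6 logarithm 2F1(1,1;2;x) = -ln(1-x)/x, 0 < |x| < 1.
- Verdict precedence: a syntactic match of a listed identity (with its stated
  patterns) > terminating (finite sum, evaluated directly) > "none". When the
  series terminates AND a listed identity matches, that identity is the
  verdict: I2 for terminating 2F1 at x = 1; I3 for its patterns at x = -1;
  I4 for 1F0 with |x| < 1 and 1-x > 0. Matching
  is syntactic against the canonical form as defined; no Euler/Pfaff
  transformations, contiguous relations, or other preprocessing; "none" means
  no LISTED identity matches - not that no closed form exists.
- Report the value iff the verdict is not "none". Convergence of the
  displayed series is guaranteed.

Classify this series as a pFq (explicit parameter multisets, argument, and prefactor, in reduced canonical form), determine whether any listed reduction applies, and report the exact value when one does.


This is 3/10 * 2F1(-3, 4; -3/4; 1) in reduced canonical form. Verdict: Chu-Vandermonde (I2) fires (terminating 2F1 at x = 1 with n = 3, b = 4, c = -3/4). Hence: 627/10.

Structural cue: from the first term 3/10: the expanded ratio factors over Q; prefactor 3/10, roots give parameters.
Adjacent-term ratio: r(k) = 1 * (k-3) (k+4) / [(k-3/4) (k+1)] - poly over poly, x = 1 from leading terms; C = 3/10 at k = 0.


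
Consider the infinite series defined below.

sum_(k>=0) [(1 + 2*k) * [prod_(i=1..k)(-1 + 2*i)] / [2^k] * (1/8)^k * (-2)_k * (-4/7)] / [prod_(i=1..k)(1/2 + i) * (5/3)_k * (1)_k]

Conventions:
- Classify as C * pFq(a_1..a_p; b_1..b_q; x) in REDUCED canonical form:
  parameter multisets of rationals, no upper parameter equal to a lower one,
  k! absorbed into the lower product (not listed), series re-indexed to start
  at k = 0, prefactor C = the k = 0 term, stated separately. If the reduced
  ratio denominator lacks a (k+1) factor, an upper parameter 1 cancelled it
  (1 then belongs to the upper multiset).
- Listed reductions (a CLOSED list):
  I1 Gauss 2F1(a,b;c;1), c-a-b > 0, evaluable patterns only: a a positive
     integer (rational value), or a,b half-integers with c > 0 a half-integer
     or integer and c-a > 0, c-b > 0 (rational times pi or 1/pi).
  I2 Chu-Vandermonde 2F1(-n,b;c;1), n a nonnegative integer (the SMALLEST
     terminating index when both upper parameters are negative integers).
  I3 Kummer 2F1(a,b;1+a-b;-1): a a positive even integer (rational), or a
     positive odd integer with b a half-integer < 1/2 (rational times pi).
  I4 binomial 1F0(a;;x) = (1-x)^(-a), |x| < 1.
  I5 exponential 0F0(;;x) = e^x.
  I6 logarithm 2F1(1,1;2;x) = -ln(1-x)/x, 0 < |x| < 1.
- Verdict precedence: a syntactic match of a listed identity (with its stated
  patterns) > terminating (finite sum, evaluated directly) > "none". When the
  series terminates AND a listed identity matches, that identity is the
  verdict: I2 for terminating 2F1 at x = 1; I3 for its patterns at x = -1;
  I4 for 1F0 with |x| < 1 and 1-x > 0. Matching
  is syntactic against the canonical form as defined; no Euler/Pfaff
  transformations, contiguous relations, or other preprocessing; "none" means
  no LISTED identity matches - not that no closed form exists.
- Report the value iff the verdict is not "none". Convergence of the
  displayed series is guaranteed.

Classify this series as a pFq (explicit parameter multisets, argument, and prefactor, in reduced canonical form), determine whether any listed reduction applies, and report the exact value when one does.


Classification (C = -4/7): 1F1 with upper {-2}, lower {5/3}, argument x = 1/8. Verdict: terminating - upper -2 stops the sum at k = 2; the 3 terms are added exactly. Hence: -437/896.

The tell: from the first term -4/7: the (2k+1) factor (C = -4/7, x = 1/8) shifts (1/2)_k to (3/2)_k.
Ratio: r(k) = (1/8) * (k-2) / [(k+5/3) (k+1)] - rational; roots negated = parameters, x = (1/8), C = -4/7.


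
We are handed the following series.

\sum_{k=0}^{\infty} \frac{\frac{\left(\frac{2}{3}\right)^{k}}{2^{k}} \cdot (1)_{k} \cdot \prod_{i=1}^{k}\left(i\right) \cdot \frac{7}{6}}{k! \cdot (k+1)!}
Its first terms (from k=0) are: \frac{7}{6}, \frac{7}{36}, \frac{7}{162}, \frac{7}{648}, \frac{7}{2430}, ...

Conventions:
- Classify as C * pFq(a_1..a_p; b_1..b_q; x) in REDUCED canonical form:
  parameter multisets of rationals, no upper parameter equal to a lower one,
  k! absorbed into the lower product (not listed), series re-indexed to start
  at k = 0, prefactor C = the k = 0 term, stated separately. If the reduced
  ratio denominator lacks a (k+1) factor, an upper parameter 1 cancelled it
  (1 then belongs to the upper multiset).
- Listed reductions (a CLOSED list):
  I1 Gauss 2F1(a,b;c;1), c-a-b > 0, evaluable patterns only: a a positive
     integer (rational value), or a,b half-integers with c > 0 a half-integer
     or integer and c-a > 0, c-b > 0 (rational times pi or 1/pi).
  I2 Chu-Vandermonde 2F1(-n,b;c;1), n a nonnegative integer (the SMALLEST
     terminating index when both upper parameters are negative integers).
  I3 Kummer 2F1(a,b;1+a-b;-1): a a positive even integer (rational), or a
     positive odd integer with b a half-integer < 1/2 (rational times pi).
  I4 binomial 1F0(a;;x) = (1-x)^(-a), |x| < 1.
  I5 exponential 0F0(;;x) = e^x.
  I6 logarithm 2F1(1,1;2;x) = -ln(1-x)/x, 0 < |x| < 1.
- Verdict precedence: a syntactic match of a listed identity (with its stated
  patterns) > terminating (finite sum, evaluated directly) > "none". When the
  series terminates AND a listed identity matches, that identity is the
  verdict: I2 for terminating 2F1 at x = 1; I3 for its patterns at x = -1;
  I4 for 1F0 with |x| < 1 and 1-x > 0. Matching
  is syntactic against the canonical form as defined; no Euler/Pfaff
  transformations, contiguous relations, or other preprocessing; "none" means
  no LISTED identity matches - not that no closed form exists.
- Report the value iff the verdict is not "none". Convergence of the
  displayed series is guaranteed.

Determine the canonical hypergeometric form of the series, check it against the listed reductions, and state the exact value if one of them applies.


The series (x = \frac{1}{3}) is 2F1: upper {1, 1}, lower {2}, prefactor \frac{7}{6}. Verdict: logarithm (I6) applies (the logarithm: parameters (1,1;2), x = \frac{1}{3}). Value: \left(-\frac{7}{2}\right) \cdot \ln\left(\frac{2}{3}\right).

The tell: x = \frac{1}{3} and the denominator's factorial ratio (C = 7/6, x = 1/3) is a lower Pochhammer.
Step ratio: r(k) = \frac{1}{3} * (k+1) (k+1) / [(k+2) (k+1)] - rational in k. x = \frac{1}{3}; t_0 = \frac{7}{6}; negate the roots.


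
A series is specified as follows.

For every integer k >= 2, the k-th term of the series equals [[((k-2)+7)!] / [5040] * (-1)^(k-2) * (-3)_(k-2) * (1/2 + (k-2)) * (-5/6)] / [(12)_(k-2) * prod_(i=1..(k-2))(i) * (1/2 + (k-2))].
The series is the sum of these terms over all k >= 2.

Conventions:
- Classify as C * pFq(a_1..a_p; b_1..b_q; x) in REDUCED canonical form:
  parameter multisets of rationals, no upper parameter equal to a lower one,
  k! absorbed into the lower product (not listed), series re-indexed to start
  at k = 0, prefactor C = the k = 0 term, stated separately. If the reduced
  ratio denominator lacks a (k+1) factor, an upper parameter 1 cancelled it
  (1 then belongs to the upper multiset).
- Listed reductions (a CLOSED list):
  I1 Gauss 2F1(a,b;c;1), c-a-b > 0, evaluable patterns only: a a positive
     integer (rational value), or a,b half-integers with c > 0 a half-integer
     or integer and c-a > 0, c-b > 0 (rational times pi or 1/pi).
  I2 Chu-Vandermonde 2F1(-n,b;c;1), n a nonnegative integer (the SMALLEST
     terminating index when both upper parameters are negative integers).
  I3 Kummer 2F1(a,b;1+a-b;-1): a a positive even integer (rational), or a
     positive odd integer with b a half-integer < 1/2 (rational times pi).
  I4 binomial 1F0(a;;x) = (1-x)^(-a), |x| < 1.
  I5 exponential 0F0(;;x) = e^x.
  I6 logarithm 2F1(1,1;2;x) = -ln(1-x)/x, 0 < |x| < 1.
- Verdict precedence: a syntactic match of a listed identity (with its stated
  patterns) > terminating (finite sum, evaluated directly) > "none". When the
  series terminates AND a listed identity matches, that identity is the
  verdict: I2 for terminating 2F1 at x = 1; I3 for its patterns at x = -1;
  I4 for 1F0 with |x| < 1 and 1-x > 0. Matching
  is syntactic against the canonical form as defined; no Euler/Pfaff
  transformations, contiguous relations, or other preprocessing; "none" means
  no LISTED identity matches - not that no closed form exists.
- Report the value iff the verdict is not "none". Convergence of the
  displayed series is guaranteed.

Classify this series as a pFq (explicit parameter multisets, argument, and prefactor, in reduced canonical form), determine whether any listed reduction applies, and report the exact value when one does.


Canonical form: C = -5/6 times 2F1 with upper {-3, 8}, lower {12}, x = -1. Verdict (x = -1): Kummer (I3) applies (x = -1; c = 12 equals 1+a-b for upper {-3, 8}: listed pattern). Hence: -55/14.

The tell: with t_0 = -5/6, the factorial ratio (prefactor -5/6) (k+a-1)!/(a-1)! is a rising factorial (a)_k.
Term ratio: r(k) = (-1) * (k-3) (k+8) / [(k+12) (k+1)] - rational in k, leading ratio (-1); with t_0 = -5/6, classification follows.


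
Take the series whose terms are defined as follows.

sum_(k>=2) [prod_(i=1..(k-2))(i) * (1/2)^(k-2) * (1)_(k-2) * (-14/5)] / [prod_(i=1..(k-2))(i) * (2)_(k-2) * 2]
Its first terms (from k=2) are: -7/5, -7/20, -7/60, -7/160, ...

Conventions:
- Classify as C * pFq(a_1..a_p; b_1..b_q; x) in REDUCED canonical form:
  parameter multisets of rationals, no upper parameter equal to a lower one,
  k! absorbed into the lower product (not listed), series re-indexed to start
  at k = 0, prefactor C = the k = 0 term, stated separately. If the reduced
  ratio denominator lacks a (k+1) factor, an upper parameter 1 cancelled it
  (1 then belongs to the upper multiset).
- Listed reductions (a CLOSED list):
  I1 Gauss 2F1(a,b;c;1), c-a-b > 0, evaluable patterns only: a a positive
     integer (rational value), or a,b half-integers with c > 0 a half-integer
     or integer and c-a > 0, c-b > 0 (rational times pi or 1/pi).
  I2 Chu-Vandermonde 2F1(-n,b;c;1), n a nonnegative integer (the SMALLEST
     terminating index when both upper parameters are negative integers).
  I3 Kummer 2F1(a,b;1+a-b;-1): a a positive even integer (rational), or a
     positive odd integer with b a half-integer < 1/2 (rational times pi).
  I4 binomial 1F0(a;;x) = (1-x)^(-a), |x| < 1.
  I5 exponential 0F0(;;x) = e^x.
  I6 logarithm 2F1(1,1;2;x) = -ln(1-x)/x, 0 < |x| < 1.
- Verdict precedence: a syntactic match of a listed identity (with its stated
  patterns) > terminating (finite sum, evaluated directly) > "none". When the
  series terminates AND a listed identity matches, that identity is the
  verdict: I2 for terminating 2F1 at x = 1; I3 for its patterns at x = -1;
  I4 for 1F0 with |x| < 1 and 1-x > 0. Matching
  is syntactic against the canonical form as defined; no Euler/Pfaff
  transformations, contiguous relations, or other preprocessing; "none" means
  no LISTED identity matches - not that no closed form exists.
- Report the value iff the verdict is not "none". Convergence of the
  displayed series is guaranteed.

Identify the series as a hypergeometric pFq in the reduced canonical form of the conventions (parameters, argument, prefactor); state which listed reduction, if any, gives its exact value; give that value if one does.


The series (x = 1/2) is 2F1: upper {1, 1}, lower {2}, prefactor -7/5. Verdict: this is logarithm (I6) (the logarithm: parameters (1,1;2), x = 1/2). Value: (14/5) * ln(1/2).

Structural cue: t_0 = -7/5 here, and the constant factors (C = -7/5, x = 1/2) combine into one prefactor.
Step ratio: r(k) = (1/2) * (k+1) (k+1) / [(k+2) (k+1)] - rational in k. x = (1/2); t_0 = -7/5; negate the roots.


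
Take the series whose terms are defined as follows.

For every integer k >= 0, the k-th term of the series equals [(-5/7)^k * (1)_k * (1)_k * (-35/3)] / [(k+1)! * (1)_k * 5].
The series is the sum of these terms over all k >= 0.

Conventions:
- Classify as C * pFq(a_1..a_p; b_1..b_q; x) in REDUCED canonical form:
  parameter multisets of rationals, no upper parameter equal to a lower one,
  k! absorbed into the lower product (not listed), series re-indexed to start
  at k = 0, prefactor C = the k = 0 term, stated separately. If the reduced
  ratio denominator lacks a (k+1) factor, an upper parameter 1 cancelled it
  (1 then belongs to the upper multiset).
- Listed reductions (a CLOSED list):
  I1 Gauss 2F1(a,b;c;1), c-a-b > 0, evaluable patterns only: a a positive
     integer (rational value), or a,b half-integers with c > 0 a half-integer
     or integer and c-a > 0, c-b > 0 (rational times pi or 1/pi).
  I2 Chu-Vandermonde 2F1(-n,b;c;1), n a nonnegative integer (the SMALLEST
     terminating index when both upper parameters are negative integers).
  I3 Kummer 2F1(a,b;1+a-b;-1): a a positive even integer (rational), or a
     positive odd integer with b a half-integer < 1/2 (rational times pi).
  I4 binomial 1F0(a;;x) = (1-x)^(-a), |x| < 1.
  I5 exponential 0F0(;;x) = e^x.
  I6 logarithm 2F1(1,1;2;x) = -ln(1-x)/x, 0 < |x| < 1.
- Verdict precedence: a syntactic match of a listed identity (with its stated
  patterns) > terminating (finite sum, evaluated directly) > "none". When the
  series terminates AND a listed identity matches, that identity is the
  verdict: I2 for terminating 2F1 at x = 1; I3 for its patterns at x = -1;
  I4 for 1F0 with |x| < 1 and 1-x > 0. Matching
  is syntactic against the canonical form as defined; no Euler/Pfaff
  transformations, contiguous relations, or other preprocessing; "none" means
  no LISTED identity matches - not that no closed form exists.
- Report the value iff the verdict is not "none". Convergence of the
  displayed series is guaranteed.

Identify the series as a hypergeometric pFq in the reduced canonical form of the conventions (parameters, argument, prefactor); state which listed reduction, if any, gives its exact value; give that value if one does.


With C = -7/3: the canonical form is 2F1(1, 1; 2; -5/7). Verdict: the I6 logarithm reduction matches (the logarithm: parameters (1,1;2), x = -5/7). Exact value: (-49/15) * ln(12/7).

Key observation: t_0 = -7/3 here, and the denominator's factorial ratio (prefactor -7/3) is a lower Pochhammer.
Adjacent-term ratio: r(k) = (-5/7) * (k+1) (k+1) / [(k+2) (k+1)] - poly over poly, x = (-5/7) from leading terms; C = -7/3 at k = 0.


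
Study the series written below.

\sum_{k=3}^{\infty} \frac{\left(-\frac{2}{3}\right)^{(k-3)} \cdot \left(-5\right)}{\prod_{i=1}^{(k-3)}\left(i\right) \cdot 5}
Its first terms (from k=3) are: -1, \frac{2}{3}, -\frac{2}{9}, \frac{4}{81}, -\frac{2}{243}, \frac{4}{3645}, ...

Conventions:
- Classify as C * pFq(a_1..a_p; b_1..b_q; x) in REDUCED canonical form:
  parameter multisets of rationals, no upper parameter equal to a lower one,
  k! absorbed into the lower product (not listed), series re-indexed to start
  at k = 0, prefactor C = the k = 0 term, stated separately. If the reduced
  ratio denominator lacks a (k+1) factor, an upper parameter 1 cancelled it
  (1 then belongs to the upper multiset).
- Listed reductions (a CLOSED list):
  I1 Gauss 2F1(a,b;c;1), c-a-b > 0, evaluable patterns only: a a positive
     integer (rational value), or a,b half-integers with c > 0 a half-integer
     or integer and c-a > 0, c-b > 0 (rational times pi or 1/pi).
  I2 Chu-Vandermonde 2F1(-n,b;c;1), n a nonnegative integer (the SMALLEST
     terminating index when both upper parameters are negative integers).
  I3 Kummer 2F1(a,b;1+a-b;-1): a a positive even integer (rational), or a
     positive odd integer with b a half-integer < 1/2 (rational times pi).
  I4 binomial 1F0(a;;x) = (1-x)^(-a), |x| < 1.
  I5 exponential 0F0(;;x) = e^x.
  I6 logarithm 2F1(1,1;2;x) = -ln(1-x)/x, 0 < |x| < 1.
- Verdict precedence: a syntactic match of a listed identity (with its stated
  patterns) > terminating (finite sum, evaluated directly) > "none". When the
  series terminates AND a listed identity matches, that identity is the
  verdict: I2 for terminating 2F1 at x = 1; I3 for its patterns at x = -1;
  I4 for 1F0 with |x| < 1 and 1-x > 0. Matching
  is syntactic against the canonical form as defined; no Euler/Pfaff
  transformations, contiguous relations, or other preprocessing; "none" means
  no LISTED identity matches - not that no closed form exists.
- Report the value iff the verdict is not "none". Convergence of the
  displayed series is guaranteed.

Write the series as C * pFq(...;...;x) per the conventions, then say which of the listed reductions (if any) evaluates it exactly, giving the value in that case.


With C = -1: the canonical form is 0F0(-; -; -\frac{2}{3}). Verdict: the exponential series (I5) fires (the 0F0 exponential series at x = -\frac{2}{3}). Its exact value is \left(-1\right) \cdot e^{-\frac{2}{3}}.

First insight: with t_0 = -1, the product of the first k integers (prefactor -1) is k!.
Consecutive-term ratio: r(k) = -\frac{2}{3} * 1 / [(k+1)] ; factor over Q: parameters, x = -\frac{2}{3}, and C = -1.


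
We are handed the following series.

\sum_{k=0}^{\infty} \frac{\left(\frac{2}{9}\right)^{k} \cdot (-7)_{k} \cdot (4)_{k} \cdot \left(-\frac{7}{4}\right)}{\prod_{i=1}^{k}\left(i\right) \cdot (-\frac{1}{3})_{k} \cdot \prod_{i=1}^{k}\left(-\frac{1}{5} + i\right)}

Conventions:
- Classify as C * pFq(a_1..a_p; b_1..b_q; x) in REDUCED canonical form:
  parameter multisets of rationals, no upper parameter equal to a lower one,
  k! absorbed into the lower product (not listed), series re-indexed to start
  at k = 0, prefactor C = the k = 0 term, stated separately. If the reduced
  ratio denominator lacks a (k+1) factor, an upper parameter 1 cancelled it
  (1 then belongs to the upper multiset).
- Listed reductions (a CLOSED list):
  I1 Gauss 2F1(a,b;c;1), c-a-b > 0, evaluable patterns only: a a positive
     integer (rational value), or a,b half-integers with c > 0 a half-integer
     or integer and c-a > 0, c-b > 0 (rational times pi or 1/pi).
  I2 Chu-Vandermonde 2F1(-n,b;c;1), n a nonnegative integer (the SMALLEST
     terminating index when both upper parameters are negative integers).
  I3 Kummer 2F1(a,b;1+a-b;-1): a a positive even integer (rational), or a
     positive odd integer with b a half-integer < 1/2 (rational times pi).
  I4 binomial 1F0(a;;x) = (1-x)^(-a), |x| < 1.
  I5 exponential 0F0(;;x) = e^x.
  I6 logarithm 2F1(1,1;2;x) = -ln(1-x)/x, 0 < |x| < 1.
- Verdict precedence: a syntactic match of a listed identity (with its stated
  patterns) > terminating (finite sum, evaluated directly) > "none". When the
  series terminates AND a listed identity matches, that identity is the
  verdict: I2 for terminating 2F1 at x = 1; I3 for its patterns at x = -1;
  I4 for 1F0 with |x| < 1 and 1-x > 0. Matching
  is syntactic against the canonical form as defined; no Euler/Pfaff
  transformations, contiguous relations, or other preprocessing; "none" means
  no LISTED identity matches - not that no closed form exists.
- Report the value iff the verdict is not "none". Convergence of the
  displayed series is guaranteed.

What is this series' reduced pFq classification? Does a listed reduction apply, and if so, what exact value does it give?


This is -\frac{7}{4} * 2F2(-7, 4; -\frac{1}{3}, \frac{4}{5}; \frac{2}{9}) in reduced canonical form. Verdict: terminating at k = 7: the factor (-7)_k kills every later term; summing the 8 survivors is exact. Its exact value is \frac{188716430587}{7661625246}.

The tell: with t_0 = -\frac{7}{4}, the lower running product (C = -7/4) is a rising factorial.
Adjacent-term ratio: r(k) = \frac{2}{9} * (k-7) (k+4) / [(k-\frac{1}{3}) (k+\frac{4}{5}) (k+1)] - rational in k. x = \frac{2}{9}; t_0 = -\frac{7}{4}; negate the roots.


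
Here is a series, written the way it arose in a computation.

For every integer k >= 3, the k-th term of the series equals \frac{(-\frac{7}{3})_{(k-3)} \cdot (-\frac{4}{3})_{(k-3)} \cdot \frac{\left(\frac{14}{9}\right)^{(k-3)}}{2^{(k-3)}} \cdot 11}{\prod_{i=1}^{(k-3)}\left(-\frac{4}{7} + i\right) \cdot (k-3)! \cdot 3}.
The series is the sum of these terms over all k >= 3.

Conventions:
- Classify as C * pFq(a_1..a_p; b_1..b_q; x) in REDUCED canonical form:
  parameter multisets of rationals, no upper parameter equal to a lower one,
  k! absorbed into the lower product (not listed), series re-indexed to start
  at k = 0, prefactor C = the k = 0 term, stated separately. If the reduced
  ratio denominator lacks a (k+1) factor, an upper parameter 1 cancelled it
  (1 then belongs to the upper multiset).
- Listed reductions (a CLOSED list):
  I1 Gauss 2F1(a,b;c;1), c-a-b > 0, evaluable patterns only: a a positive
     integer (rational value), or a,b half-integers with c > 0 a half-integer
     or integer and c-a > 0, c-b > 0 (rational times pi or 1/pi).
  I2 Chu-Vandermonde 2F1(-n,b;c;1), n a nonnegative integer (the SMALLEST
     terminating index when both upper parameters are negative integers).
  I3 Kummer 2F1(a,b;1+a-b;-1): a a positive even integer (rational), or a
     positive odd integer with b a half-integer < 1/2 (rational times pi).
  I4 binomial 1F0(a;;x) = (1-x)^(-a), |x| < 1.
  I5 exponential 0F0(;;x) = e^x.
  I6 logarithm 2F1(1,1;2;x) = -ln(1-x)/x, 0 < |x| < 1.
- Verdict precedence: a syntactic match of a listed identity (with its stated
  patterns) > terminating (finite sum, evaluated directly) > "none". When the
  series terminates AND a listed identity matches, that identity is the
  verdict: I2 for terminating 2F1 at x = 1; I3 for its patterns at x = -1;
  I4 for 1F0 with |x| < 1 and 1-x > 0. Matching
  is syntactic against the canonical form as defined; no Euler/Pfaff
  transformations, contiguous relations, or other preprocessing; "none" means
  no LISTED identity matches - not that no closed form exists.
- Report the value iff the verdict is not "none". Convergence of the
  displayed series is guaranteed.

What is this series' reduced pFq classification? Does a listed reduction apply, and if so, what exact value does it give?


With C = \frac{11}{3}: the canonical form is 2F1(-\frac{7}{3}, -\frac{4}{3}; \frac{3}{7}; \frac{7}{9}). Verdict: none. Every listed pattern misses the 2F1 form at \frac{7}{9}, upper {-\frac{7}{3}, -\frac{4}{3}}.

Key step: t_0 being \frac{11}{3}, the lower running product (prefactor 11/3) is a rising factorial.
Adjacent-term ratio: r(k) = \frac{7}{9} * (k-\frac{7}{3}) (k-\frac{4}{3}) / [(k+\frac{3}{7}) (k+1)] - rational; roots negated = parameters, x = \frac{7}{9}, C = \frac{11}{3}.


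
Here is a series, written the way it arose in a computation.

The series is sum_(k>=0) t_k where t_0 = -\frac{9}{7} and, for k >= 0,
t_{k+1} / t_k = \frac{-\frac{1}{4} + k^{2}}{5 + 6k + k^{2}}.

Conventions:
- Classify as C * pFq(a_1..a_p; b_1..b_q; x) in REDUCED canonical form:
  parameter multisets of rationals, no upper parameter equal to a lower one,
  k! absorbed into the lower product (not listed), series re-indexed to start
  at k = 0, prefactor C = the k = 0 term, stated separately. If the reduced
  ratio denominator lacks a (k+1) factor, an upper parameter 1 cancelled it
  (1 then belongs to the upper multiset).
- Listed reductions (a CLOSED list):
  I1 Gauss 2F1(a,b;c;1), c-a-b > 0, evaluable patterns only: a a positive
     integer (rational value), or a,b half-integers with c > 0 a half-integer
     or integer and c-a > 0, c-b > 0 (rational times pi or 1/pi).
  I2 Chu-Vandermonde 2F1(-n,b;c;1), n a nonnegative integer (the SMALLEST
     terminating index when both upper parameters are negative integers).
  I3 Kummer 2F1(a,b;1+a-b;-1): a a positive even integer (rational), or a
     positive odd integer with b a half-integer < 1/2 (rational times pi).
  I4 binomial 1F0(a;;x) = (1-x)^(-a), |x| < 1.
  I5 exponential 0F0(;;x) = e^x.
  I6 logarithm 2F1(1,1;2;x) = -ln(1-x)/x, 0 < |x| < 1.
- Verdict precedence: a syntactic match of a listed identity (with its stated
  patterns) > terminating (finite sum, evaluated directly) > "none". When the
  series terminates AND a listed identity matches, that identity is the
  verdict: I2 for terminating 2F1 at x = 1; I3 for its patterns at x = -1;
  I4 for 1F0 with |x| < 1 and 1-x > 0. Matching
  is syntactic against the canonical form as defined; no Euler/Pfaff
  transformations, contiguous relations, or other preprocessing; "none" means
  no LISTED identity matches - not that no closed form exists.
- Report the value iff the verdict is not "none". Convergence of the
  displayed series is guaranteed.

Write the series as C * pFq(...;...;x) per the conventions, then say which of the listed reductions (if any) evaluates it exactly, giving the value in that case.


x = 1 here; the reduced form reads 2F1, upper {-\frac{1}{2}, \frac{1}{2}}, lower {5}, C = -\frac{9}{7}. Verdict: Gauss's theorem I1 (half-integer case) applies (x = 1; upper {-\frac{1}{2}, \frac{1}{2}} half-integers, c = 5 in the evaluable pattern). Sum: \left(-\frac{32768}{8575}\right) / \pi.

Key observation: x = 1 and the expanded ratio factors over Q; C = -9/7, roots give parameters.
Term ratio: r(k) = 1 * (k-\frac{1}{2}) (k+\frac{1}{2}) / [(k+5) (k+1)] ; factor over Q: parameters, x = 1, and C = -\frac{9}{7}.
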